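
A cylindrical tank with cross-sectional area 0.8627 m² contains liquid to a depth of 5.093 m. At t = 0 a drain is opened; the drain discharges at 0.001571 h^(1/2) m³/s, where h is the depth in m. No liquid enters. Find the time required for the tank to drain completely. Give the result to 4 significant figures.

A dh/dt = −Q_out = −0.001571 √h.
∫ h^(−1/2) dh = −(0.001571/A) ∫ dt, giving 2√h = 2√h₀ − (0.001571/A) t.
Tank is empty when √h = 0: t_empty = 2A√h₀/0.001571.
t_empty = 2·0.8627·√5.093/0.001571 = 1.72540·2.25677/0.001571 = 2478.57 s.

2479 s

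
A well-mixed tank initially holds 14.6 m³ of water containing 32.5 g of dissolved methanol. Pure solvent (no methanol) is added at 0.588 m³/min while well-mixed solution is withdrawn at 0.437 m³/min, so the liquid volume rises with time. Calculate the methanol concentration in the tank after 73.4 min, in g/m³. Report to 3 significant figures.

0.247 g/m³

Total volume: dV/dt = Q_in − Q_out = 0.15100 m³/min, so V(t) = 14.6 + 0.15100 t and V(73.4) = 25.683 m³.
No methanol enters, so dm/dt = −Q_out · (m/V).
Separate: dm/m = −Q_out dt/V(t) ⇒ ln(m/m₀) = −(Q_out/(Q_in−Q_out)) ln(V/V₀).
m = m₀ (V₀/V)^(Q_out/(Q_in−Q_out)) = 32.5 × (14.6/25.683)^(2.8940) = 6.3384 g.
C = m/V = 6.3384/25.683 = 0.24679 g/m³.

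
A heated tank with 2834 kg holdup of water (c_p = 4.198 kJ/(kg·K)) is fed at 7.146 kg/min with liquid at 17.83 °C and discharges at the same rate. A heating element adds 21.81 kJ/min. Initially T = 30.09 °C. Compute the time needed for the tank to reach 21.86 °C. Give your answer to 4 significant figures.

495.9 min

Energy balance: M c_p dT/dt = ṁ c_p (T_in − T) + 21.81.
τ = M/ṁ = 396.586 min; T_ss = T_in + Q̇/(ṁ c_p) = 18.5570 °C.
T(t) = T_ss + (T₀ − T_ss) e^(−t/τ). Set T = 21.86:
e^(−t/τ) = (21.86 − 18.5570)/(30.09 − 18.5570) = 0.286394
t = −396.586 · ln(0.286394) = 495.885 min.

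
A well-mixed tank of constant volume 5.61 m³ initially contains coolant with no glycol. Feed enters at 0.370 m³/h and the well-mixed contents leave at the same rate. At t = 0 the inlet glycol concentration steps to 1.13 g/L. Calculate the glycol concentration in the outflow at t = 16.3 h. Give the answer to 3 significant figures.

Accumulation = in − out for the solute gives V dC/dt = Q(C_in − C).
Rewrite as dC/dt + C/τ = C_in/τ, τ = V/Q = 15.162 h.
C approaches C_in exponentially: C(t) = C_in + (C₀ − C_in) e^(−t/τ).
C(16.3) = 1.13 + (0 − 1.13)·e^(−16.3/15.162) = 1.13 + (-1.1300)·0.34128 = 0.74435 g/L.

0.744 g/L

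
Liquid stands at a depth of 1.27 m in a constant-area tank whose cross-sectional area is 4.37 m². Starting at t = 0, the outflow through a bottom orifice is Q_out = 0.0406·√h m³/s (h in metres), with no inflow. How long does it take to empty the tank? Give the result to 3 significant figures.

243 s

With no inflow, A dh/dt = −0.0406 √h.
∫ h^(−1/2) dh = −(0.0406/A) ∫ dt, giving 2√h = 2√h₀ − (0.0406/A) t.
Set h = 0: 2√h₀ = (0.0406/A) t_empty ⇒ t_empty = 2A√h₀/0.0406.
t_empty = 2·4.37·√1.27/0.0406 = 8.7400·1.1269/0.0406 = 242.60 s.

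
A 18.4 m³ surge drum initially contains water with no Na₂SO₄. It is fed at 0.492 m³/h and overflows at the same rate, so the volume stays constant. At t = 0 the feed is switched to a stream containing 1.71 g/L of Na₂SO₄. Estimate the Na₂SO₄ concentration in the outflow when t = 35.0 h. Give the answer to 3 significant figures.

Transient balance on the dissolved component: V dC/dt = Q(C_in − C).
So dC/dt = (C_in − C)/τ with τ = V/Q = 18.4/0.492 = 37.398 h.
Solution: C(t) = C_in + (C₀ − C_in) e^(−t/τ).
C(35.0) = 1.71 + (0 − 1.71)·e^(−35.0/37.398) = 1.71 + (-1.7100)·0.39224 = 1.0393 g/L.

1.04 g/L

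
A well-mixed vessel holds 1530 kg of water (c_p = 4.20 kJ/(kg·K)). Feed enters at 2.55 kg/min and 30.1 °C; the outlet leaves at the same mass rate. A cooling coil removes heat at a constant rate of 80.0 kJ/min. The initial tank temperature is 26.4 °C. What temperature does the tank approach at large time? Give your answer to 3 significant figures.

M c_p dT/dt = ṁ c_p (T_in − T) − Q̇.
At steady state dT/dt = 0 ⇒ T_ss = T_in − Q̇/(ṁ c_p) = 30.1 − 80.0/(2.55·4.20) = 22.630 °C.

22.6 °C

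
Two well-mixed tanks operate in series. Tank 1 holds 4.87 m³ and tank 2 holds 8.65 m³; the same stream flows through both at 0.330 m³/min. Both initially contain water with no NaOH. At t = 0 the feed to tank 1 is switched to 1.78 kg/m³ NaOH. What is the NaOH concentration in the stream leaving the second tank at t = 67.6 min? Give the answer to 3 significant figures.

1.49 kg/m³

Time constants: τᵢ = Vᵢ/Q for each well-mixed tank.
τ₁ = 4.87/0.330 = 14.758 min; τ₂ = 8.65/0.330 = 26.212 min.
Solving the cascade with C₁(0)=C₂(0)=0 gives C₂(t) = C_in[1 − (τ₁ e^(−t/τ₁) − τ₂ e^(−t/τ₂))/(τ₁ − τ₂)].
At t = 67.6: e^(−t/τ₁) = 0.010248, e^(−t/τ₂) = 0.075853.
C₂ = 1.78·[1 − (14.758·0.010248 − 26.212·0.075853)/(-11.455)] = 1.78·0.83962 = 1.4945 kg/m³.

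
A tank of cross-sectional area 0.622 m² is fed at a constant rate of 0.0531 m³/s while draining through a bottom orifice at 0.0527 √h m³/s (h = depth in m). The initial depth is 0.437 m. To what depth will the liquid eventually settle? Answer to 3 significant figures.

Mass balance (ρ constant): A dh/dt = Q_in − 0.0527 √h. At steady state dh/dt = 0:
Q_in = 0.0527 √h_ss ⇒ √h_ss = 0.0531/0.0527 = 1.0076.
h_ss = 1.0076² = 1.0152 m. (Since h₀ = 0.437 m < h_ss, the level will rise toward this value.)

1.02 m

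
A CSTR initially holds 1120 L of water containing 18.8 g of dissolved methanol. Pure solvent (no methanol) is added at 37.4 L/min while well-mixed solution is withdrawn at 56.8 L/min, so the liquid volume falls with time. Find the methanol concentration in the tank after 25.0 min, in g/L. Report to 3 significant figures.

0.00562 g/L

Total volume: dV/dt = Q_in − Q_out = -19.400 L/min, so V(t) = 1120 − 19.400 t and V(25.0) = 635.00 L.
No methanol enters, so dm/dt = −Q_out · (m/V).
dm/m = −Q_out dt/(V₀ − 19.400 t); integrating gives ln(m/m₀) = −(Q_out/(Q_in−Q_out)) ln(V/V₀).
m = m₀ (V₀/V)^(Q_out/(Q_in−Q_out)) = 18.8 × (1120/635.00)^(-2.9278) = 3.5695 g.
C = m/V = 3.5695/635.00 = 0.0056213 g/L.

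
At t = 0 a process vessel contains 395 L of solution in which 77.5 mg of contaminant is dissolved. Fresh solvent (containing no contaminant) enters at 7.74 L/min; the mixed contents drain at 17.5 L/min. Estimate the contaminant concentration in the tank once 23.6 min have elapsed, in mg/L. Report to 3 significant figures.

0.0980 mg/L

Let m(t) be the amount of contaminant. Volume: V(t) = V₀ + (Q_in − Q_out) t = 395 − 9.7600 t; V(23.6) = 164.66 L.
Solute balance: dm/dt = 0 − Q_out C = −Q_out m/V(t).
Separate: dm/m = −Q_out dt/V(t) ⇒ ln(m/m₀) = −(Q_out/(Q_in−Q_out)) ln(V/V₀).
m = m₀ (V₀/V)^(Q_out/(Q_in−Q_out)) = 77.5 × (395/164.66)^(-1.7930) = 16.142 mg.
C = m/V = 16.142/164.66 = 0.098029 mg/L.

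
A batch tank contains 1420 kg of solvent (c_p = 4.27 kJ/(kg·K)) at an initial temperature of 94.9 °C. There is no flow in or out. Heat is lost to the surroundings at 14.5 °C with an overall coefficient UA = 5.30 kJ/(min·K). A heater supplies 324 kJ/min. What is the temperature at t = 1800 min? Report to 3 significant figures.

Lumped-capacitance energy balance: M c_p dT/dt = UA(T_amb − T) + Q̇.
dT/dt = (T_ss − T)/τ with T_ss = T_amb + Q̇/UA = 14.5 + 324/5.30 = 75.632 °C, τ = M c_p/UA = 1420·4.27/5.30 = 1144.0 min.
Integrating: T(t) = T_ss + (T₀ − T_ss) e^(−t/τ).
T(1800) = 75.632 + (19.268)·0.20734 = 79.627 °C.

79.6 °C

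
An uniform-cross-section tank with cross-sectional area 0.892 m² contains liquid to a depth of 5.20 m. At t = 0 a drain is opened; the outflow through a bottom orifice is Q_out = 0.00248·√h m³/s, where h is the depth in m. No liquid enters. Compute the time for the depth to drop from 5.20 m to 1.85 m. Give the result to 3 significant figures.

662 s

With no inflow, A dh/dt = −0.00248 √h.
This is separable: 2 d(√h)/dt = −0.00248/A, so √h = √h₀ − (0.00248/(2A)) t.
t = 2A(√h₀ − √h)/0.00248 = 2·0.892·(√5.20 − √1.85)/0.00248
  = 1.7840 × (2.2804 − 1.3601) / 0.00248 = 661.95 s.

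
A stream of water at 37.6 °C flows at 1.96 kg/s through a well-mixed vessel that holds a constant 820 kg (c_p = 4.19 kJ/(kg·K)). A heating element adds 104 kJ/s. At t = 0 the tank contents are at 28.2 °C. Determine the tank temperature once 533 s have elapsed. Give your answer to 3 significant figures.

44.1 °C

M c_p dT/dt = ṁ c_p (T_in − T) + Q̇.
τ = M/ṁ = 418.37 s; T_ss = T_in + Q̇/(ṁ c_p) = 37.6 + 104/(1.96·4.19) = 50.264 °C.
This is linear first-order; T(t) = T_ss + (T₀ − T_ss) e^(−t/τ).
T(533) = 50.264 + (-22.064)·e^(−533/418.37) = 50.264 + (-22.064)·0.27971 = 44.092 °C.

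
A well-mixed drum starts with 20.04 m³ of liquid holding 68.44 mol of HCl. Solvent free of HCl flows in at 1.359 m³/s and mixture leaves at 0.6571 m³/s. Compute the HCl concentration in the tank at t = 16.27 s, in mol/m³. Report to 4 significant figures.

1.426 mol/m³

Let m(t) be the amount of HCl. Volume: V(t) = V₀ + (Q_in − Q_out) t = 20.04 + 0.701900 t; V(16.27) = 31.4599 m³.
Species balance (pure solvent in): dm/dt = −Q_out · m/V(t).
dm/m = −Q_out dt/(V₀ + 0.701900 t); integrating gives ln(m/m₀) = −(Q_out/(Q_in−Q_out)) ln(V/V₀).
m = m₀ (V₀/V)^(Q_out/(Q_in−Q_out)) = 68.44 × (20.04/31.4599)^(0.936173) = 44.8695 mol.
C = m/V = 44.8695/31.4599 = 1.42624 mol/m³.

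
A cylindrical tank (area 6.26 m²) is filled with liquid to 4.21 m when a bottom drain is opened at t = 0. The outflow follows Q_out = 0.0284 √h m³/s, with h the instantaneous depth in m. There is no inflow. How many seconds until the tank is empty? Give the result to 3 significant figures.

905 s

With no inflow, A dh/dt = −0.0284 √h.
∫ h^(−1/2) dh = −(0.0284/A) ∫ dt, giving 2√h = 2√h₀ − (0.0284/A) t.
Set h = 0: 2√h₀ = (0.0284/A) t_empty ⇒ t_empty = 2A√h₀/0.0284.
t_empty = 2·6.26·√4.21/0.0284 = 12.520·2.0518/0.0284 = 904.54 s.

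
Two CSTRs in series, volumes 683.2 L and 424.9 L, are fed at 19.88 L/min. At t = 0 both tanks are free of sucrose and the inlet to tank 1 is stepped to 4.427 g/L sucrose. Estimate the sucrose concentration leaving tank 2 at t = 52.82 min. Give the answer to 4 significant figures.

2.524 g/L

Time constants: τᵢ = Vᵢ/Q for each well-mixed tank.
τ₁ = 683.2/19.88 = 34.3662 min; τ₂ = 424.9/19.88 = 21.3732 min.
Solving the cascade with C₁(0)=C₂(0)=0 gives C₂(t) = C_in[1 − (τ₁ e^(−t/τ₁) − τ₂ e^(−t/τ₂))/(τ₁ − τ₂)].
At t = 52.82: e^(−t/τ₁) = 0.215030, e^(−t/τ₂) = 0.0844737.
C₂ = 4.427·[1 − (34.3662·0.215030 − 21.3732·0.0844737)/(12.9930)] = 4.427·0.570205 = 2.52430 g/L.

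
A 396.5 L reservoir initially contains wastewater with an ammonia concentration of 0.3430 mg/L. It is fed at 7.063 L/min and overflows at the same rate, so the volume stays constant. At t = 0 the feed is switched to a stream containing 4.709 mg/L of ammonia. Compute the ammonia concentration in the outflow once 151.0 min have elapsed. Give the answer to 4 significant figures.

Transient balance on the dissolved component: V dC/dt = Q(C_in − C).
Rewrite as dC/dt + C/τ = C_in/τ, τ = V/Q = 56.1376 min.
This is linear first-order; C(t) = C_in + (C₀ − C_in) e^(−t/τ).
C(151.0) = 4.709 + (0.3430 − 4.709)·e^(−151.0/56.1376) = 4.709 + (-4.36600)·0.0678933 = 4.41258 mg/L.

4.413 mg/L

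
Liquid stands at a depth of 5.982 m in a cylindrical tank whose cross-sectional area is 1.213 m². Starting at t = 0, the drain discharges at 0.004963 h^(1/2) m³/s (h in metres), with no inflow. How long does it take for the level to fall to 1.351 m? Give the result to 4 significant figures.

627.4 s

Accumulation of liquid (constant cross-section A): A dh/dt = −0.004963 √h.
This is separable: 2 d(√h)/dt = −0.004963/A, so √h = √h₀ − (0.004963/(2A)) t.
t = 2A(√h₀ − √h)/0.004963 = 2·1.213·(√5.982 − √1.351)/0.004963
  = 2.42600 × (2.44581 − 1.16233) / 0.004963 = 627.391 s.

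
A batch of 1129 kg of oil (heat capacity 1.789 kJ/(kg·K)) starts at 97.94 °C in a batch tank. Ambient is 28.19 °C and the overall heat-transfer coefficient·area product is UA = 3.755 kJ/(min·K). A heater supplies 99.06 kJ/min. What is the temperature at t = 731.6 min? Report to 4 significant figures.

Lumped-capacitance energy balance: M c_p dT/dt = UA(T_amb − T) + Q̇.
dT/dt = (T_ss − T)/τ with T_ss = T_amb + Q̇/UA = 28.19 + 99.06/3.755 = 54.5708 °C, τ = M c_p/UA = 1129·1.789/3.755 = 537.891 min.
Integrating: T(t) = T_ss + (T₀ − T_ss) e^(−t/τ).
T(731.6) = 54.5708 + (43.3692)·0.256628 = 65.7006 °C.

65.70 °C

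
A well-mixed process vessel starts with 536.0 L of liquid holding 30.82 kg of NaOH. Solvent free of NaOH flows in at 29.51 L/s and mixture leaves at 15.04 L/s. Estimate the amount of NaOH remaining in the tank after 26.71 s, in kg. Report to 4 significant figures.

17.53 kg

Total volume: dV/dt = Q_in − Q_out = 14.4700 L/s, so V(t) = 536.0 + 14.4700 t and V(26.71) = 922.494 L.
Solute balance: dm/dt = 0 − Q_out C = −Q_out m/V(t).
dm/m = −Q_out dt/(V₀ + 14.4700 t); integrating gives ln(m/m₀) = −(Q_out/(Q_in−Q_out)) ln(V/V₀).
m = m₀ (V₀/V)^(Q_out/(Q_in−Q_out)) = 30.82 × (536.0/922.494)^(1.03939) = 17.5285 kg.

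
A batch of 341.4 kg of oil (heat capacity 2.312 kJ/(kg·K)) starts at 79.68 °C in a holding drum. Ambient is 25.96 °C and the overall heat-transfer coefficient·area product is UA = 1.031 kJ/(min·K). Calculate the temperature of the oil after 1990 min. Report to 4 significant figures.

Lumped-capacitance energy balance: M c_p dT/dt = UA(T_amb − T).
dT/dt = (T_ss − T)/τ with T_ss = T_amb = 25.9600 °C, τ = M c_p/UA = 341.4·2.312/1.031 = 765.584 min.
Integrating: T(t) = T_ss + (T₀ − T_ss) e^(−t/τ).
T(1990) = 25.9600 + (53.7200)·0.0743238 = 29.9527 °C.

29.95 °C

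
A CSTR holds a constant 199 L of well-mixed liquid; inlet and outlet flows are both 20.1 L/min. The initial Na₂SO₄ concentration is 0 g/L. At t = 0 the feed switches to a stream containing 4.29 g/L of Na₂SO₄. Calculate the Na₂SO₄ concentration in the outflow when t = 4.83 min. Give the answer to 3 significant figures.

1.66 g/L

Unsteady species balance (constant V, well mixed): V dC/dt = Q(C_in − C).
So dC/dt = (C_in − C)/τ with τ = V/Q = 199/20.1 = 9.9005 min.
This is linear first-order; C(t) = C_in + (C₀ − C_in) e^(−t/τ).
C(4.83) = 4.29 + (0 − 4.29)·e^(−4.83/9.9005) = 4.29 + (-4.2900)·0.61394 = 1.6562 g/L.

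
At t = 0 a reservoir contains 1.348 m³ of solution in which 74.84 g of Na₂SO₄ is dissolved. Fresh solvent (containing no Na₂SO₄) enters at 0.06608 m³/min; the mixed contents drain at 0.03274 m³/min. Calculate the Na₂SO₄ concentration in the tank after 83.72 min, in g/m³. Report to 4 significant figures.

Let m(t) be the amount of Na₂SO₄. Volume: V(t) = V₀ + (Q_in − Q_out) t = 1.348 + 0.0333400 t; V(83.72) = 4.13922 m³.
Solute balance: dm/dt = 0 − Q_out C = −Q_out m/V(t).
Separate: dm/m = −Q_out dt/V(t) ⇒ ln(m/m₀) = −(Q_out/(Q_in−Q_out)) ln(V/V₀).
m = m₀ (V₀/V)^(Q_out/(Q_in−Q_out)) = 74.84 × (1.348/4.13922)^(0.982004) = 24.8698 g.
C = m/V = 24.8698/4.13922 = 6.00833 g/m³.

6.008 g/m³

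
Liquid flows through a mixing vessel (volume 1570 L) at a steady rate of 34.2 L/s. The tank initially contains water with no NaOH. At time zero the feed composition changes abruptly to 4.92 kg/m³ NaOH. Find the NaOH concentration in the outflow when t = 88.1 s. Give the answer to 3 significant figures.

4.20 kg/m³

Transient balance on the dissolved component: V dC/dt = Q(C_in − C).
Rewrite as dC/dt + C/τ = C_in/τ, τ = V/Q = 45.906 s.
C approaches C_in exponentially: C(t) = C_in + (C₀ − C_in) e^(−t/τ).
C(88.1) = 4.92 + (0 − 4.92)·e^(−88.1/45.906) = 4.92 + (-4.9200)·0.14674 = 4.1981 kg/m³.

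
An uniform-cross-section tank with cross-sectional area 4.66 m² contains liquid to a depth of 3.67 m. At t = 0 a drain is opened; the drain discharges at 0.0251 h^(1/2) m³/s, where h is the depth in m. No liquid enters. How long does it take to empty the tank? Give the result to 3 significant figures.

711 s

With no inflow, A dh/dt = −0.0251 √h.
This is separable: 2 d(√h)/dt = −0.0251/A, so √h = √h₀ − (0.0251/(2A)) t.
Set h = 0: 2√h₀ = (0.0251/A) t_empty ⇒ t_empty = 2A√h₀/0.0251.
t_empty = 2·4.66·√3.67/0.0251 = 9.3200·1.9157/0.0251 = 711.34 s.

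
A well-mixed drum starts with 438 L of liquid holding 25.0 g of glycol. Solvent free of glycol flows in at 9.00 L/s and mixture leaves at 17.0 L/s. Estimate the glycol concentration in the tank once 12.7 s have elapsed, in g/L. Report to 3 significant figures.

Total volume: dV/dt = Q_in − Q_out = -8.0000 L/s, so V(t) = 438 − 8.0000 t and V(12.7) = 336.40 L.
Solute balance: dm/dt = 0 − Q_out C = −Q_out m/V(t).
dm/m = −Q_out dt/(V₀ − 8.0000 t); integrating gives ln(m/m₀) = −(Q_out/(Q_in−Q_out)) ln(V/V₀).
m = m₀ (V₀/V)^(Q_out/(Q_in−Q_out)) = 25.0 × (438/336.40)^(-2.1250) = 14.268 g.
C = m/V = 14.268/336.40 = 0.042415 g/L.

0.0424 g/L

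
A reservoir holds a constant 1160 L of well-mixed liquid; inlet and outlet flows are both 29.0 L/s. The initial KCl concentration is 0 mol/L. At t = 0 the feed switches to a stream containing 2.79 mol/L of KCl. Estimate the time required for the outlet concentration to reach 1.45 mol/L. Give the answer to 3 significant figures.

Species balance on the tank: V dC/dt = Q(C_in − C), so τ = V/Q = 40.000 s.
C(t) = C_in + (C₀ − C_in) e^(−t/τ). Set C = 1.45 and solve for t:
e^(−t/τ) = (C − C_in)/(C₀ − C_in) = (1.45 − 2.79)/(0 − 2.79) = 0.48029
t = −τ ln(…) = 40.000 × 0.73337 = 29.335 s.

29.3 s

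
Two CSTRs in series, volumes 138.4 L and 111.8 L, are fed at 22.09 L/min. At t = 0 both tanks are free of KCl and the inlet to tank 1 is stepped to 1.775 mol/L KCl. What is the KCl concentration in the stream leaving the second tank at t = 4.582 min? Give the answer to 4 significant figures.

Each tank obeys Vᵢ dCᵢ/dt = Q(Cᵢ₋₁ − Cᵢ), so τᵢ = Vᵢ/Q.
τ₁ = 138.4/22.09 = 6.26528 min; τ₂ = 111.8/22.09 = 5.06111 min.
Solving the cascade with C₁(0)=C₂(0)=0 gives C₂(t) = C_in[1 − (τ₁ e^(−t/τ₁) − τ₂ e^(−t/τ₂))/(τ₁ − τ₂)].
At t = 4.582: e^(−t/τ₁) = 0.481267, e^(−t/τ₂) = 0.404407.
C₂ = 1.775·[1 − (6.26528·0.481267 − 5.06111·0.404407)/(1.20416)] = 1.775·0.195686 = 0.347343 mol/L.

0.3473 mol/L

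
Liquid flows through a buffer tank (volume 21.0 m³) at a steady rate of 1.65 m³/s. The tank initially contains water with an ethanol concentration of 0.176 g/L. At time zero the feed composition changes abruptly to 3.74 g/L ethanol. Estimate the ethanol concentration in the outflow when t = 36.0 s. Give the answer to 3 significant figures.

Unsteady species balance (constant V, well mixed): V dC/dt = Q(C_in − C).
So dC/dt = (C_in − C)/τ with τ = V/Q = 21.0/1.65 = 12.727 s.
Solution: C(t) = C_in + (C₀ − C_in) e^(−t/τ).
C(36.0) = 3.74 + (0.176 − 3.74)·e^(−36.0/12.727) = 3.74 + (-3.5640)·0.059097 = 3.5294 g/L.

3.53 g/L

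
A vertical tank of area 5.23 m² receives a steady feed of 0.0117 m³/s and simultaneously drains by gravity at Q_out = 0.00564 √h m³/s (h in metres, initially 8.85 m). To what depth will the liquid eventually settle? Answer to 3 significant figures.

Level balance: A dh/dt = 0.0117 − 0.00564 √h. Setting dh/dt = 0:
Q_in = 0.00564 √h_ss ⇒ √h_ss = 0.0117/0.00564 = 2.0745.
h_ss = 2.0745² = 4.3034 m. (Since h₀ = 8.85 m > h_ss, the level will fall toward this value.)

4.30 m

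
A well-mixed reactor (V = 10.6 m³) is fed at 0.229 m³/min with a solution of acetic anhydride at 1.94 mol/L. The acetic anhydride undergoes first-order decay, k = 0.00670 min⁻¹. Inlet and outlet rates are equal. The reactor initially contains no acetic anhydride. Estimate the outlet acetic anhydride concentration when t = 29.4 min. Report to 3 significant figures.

Species balance: V dC/dt = Q C_in − Q C − k V C.
This is linear with rate a = Q/V + k = 0.028304 min⁻¹.
C_ss = Q C_in/(Q + kV) = 1.4808 mol/L; C(t) = C_ss + (C₀ − C_ss) e^(−a t).
C(29.4) = 1.4808 + (-1.4808)·e^(−0.028304·29.4) = 1.4808 + (-1.4808)·0.43512 = 0.83645 mol/L.

0.836 mol/L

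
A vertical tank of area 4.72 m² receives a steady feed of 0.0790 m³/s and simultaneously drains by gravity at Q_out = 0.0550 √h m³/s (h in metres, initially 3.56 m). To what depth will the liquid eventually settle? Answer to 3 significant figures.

2.06 m

Level balance: A dh/dt = 0.0790 − 0.0550 √h. Setting dh/dt = 0:
Q_in = 0.0550 √h_ss ⇒ √h_ss = 0.0790/0.0550 = 1.4364.
h_ss = 1.4364² = 2.0631 m. (Since h₀ = 3.56 m > h_ss, the level will fall toward this value.)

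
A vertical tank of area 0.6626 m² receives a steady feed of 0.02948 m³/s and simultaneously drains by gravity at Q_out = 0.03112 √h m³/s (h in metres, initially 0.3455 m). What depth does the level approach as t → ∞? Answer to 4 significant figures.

A dh/dt = Q_in − 0.03112 √h. Steady state requires inflow = outflow:
Q_in = 0.03112 √h_ss ⇒ √h_ss = 0.02948/0.03112 = 0.947301.
h_ss = 0.947301² = 0.897379 m. (Since h₀ = 0.3455 m < h_ss, the level will rise toward this value.)

0.8974 m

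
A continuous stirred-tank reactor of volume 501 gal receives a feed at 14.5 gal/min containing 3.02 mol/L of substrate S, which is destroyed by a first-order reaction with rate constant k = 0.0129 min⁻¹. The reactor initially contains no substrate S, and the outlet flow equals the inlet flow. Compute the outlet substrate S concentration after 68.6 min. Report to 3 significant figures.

V dC/dt = Q(C_in − C) − k V C.
dC/dt = (Q/V) C_in − (Q/V + k) C; effective rate a = Q/V + k = 0.028942 + 0.0129 = 0.041842 min⁻¹.
C_ss = Q C_in/(Q + kV) = 2.0889 mol/L; C(t) = C_ss + (C₀ − C_ss) e^(−a t).
C(68.6) = 2.0889 + (-2.0889)·e^(−0.041842·68.6) = 2.0889 + (-2.0889)·0.056678 = 1.9705 mol/L.

1.97 mol/L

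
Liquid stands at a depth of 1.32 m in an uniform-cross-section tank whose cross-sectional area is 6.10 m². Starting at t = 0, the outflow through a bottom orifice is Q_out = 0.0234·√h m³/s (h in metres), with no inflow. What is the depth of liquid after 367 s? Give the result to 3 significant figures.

0.198 m

Accumulation of liquid (constant cross-section A): A dh/dt = −0.0234 √h.
∫ h^(−1/2) dh = −(0.0234/A) ∫ dt, giving 2√h = 2√h₀ − (0.0234/A) t.
√h = √1.32 − 0.0234·367/(2·6.10) = 1.1489 − 0.70392 = 0.44499.
h = 0.44499² = 0.19802 m.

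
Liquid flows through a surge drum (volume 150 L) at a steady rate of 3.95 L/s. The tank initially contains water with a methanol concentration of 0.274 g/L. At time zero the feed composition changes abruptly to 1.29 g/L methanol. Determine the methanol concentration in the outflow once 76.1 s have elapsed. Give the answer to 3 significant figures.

1.15 g/L

Accumulation = in − out for the solute gives V dC/dt = Q(C_in − C).
Time constant τ = V/Q = 150/3.95 = 37.975 s.
C approaches C_in exponentially: C(t) = C_in + (C₀ − C_in) e^(−t/τ).
C(76.1) = 1.29 + (0.274 − 1.29)·e^(−76.1/37.975) = 1.29 + (-1.0160)·0.13480 = 1.1530 g/L.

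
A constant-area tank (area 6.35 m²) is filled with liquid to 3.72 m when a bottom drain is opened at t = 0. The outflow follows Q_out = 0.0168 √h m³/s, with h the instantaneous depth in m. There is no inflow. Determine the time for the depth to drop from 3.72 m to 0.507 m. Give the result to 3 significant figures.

920 s

A dh/dt = −Q_out = −0.0168 √h.
Separate and integrate: 2(√h − √h₀) = −(0.0168/A) t.
t = 2A(√h₀ − √h)/0.0168 = 2·6.35·(√3.72 − √0.507)/0.0168
  = 12.700 × (1.9287 − 0.71204) / 0.0168 = 919.76 s.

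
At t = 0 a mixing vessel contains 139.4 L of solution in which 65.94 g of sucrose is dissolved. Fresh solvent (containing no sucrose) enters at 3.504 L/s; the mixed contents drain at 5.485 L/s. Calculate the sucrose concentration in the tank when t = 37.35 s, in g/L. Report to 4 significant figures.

0.1241 g/L

Let m(t) be the amount of sucrose. Volume: V(t) = V₀ + (Q_in − Q_out) t = 139.4 − 1.98100 t; V(37.35) = 65.4096 L.
No sucrose enters, so dm/dt = −Q_out · (m/V).
Separate: dm/m = −Q_out dt/V(t) ⇒ ln(m/m₀) = −(Q_out/(Q_in−Q_out)) ln(V/V₀).
m = m₀ (V₀/V)^(Q_out/(Q_in−Q_out)) = 65.94 × (139.4/65.4096)^(-2.76880) = 8.11451 g.
C = m/V = 8.11451/65.4096 = 0.124057 g/L.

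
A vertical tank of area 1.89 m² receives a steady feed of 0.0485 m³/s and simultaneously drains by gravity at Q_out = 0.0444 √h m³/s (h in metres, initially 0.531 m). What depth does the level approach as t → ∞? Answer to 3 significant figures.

1.19 m

A dh/dt = Q_in − 0.0444 √h. Steady state requires inflow = outflow:
Q_in = 0.0444 √h_ss ⇒ √h_ss = 0.0485/0.0444 = 1.0923.
h_ss = 1.0923² = 1.1932 m. (Since h₀ = 0.531 m < h_ss, the level will rise toward this value.)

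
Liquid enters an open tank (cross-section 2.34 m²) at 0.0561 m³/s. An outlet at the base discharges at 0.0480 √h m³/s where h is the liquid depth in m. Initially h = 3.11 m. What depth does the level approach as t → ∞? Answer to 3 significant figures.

1.37 m

Unsteady balance on liquid volume: A dh/dt = Q_in − 0.0480 √h. At steady state dh/dt = 0:
Q_in = 0.0480 √h_ss ⇒ √h_ss = 0.0561/0.0480 = 1.1687.
h_ss = 1.1687² = 1.3660 m. (Since h₀ = 3.11 m > h_ss, the level will fall toward this value.)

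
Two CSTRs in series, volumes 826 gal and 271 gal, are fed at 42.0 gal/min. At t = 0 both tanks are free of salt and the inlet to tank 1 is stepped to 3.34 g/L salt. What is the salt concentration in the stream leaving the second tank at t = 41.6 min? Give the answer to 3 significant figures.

Species balance on tank i: dCᵢ/dt = (Cᵢ₋₁ − Cᵢ)/τᵢ with τᵢ = Vᵢ/Q.
τ₁ = 826/42.0 = 19.667 min; τ₂ = 271/42.0 = 6.4524 min.
Tank 1: C₁ = C_in(1 − e^(−t/τ₁)). Tank 2 (τ₁ ≠ τ₂): C₂ = C_in[1 − (τ₁ e^(−t/τ₁) − τ₂ e^(−t/τ₂))/(τ₁ − τ₂)].
At t = 41.6: e^(−t/τ₁) = 0.12060, e^(−t/τ₂) = 0.0015849.
C₂ = 3.34·[1 − (19.667·0.12060 − 6.4524·0.0015849)/(13.214)] = 3.34·0.82128 = 2.7431 g/L.

2.74 g/L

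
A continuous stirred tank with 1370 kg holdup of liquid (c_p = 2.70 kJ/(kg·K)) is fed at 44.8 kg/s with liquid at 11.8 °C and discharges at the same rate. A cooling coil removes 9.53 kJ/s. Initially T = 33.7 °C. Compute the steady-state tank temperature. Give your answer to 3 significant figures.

Heat balance on the well-mixed liquid: M c_p dT/dt = ṁ c_p (T_in − T) − 9.53.
At steady state dT/dt = 0 ⇒ T_ss = T_in − Q̇/(ṁ c_p) = 11.8 − 9.53/(44.8·2.70) = 11.721 °C.

11.7 °C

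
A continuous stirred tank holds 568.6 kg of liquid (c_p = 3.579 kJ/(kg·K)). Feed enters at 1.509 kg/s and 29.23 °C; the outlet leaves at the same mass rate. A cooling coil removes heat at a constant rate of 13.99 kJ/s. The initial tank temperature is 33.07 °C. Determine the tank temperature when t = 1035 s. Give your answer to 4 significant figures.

27.05 °C

M c_p dT/dt = ṁ c_p (T_in − T) − Q̇.
τ = M/ṁ = 376.806 s; T_ss = T_in − Q̇/(ṁ c_p) = 29.23 − 13.99/(1.509·3.579) = 26.6396 °C.
This is linear first-order; T(t) = T_ss + (T₀ − T_ss) e^(−t/τ).
T(1035) = 26.6396 + (6.43040)·e^(−1035/376.806) = 26.6396 + (6.43040)·0.0641345 = 27.0520 °C.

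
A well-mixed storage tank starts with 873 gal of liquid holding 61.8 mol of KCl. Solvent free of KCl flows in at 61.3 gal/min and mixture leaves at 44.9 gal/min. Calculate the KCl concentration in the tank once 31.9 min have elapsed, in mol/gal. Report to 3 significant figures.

Total volume: dV/dt = Q_in − Q_out = 16.400 gal/min, so V(t) = 873 + 16.400 t and V(31.9) = 1396.2 gal.
Solute balance: dm/dt = 0 − Q_out C = −Q_out m/V(t).
Separate: dm/m = −Q_out dt/V(t) ⇒ ln(m/m₀) = −(Q_out/(Q_in−Q_out)) ln(V/V₀).
m = m₀ (V₀/V)^(Q_out/(Q_in−Q_out)) = 61.8 × (873/1396.2)^(2.7378) = 17.088 mol.
C = m/V = 17.088/1396.2 = 0.012239 mol/gal.

0.0122 mol/gal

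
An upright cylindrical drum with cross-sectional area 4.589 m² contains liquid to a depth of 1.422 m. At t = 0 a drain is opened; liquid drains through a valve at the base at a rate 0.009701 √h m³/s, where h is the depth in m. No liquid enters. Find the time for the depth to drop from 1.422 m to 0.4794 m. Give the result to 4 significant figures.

473.1 s

A dh/dt = −Q_out = −0.009701 √h.
Separate and integrate: 2(√h − √h₀) = −(0.009701/A) t.
t = 2A(√h₀ − √h)/0.009701 = 2·4.589·(√1.422 − √0.4794)/0.009701
  = 9.17800 × (1.19248 − 0.692387) / 0.009701 = 473.128 s.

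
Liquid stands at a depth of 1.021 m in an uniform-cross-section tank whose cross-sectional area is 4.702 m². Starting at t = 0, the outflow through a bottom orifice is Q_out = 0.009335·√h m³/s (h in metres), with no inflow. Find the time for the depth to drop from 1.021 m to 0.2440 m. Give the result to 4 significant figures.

With no inflow, A dh/dt = −0.009335 √h.
Separate and integrate: 2(√h − √h₀) = −(0.009335/A) t.
t = 2A(√h₀ − √h)/0.009335 = 2·4.702·(√1.021 − √0.2440)/0.009335
  = 9.40400 × (1.01045 − 0.493964) / 0.009335 = 520.299 s.

520.3 s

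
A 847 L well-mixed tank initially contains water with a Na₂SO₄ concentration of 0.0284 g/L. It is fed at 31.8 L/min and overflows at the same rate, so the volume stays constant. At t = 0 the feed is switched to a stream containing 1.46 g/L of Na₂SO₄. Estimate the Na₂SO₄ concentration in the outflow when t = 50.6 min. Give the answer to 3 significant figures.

Mass balance on the solute (V constant): V dC/dt = Q(C_in − C).
So dC/dt = (C_in − C)/τ with τ = V/Q = 847/31.8 = 26.635 min.
Integrating: C(t) = C_in + (C₀ − C_in) e^(−t/τ).
C(50.6) = 1.46 + (0.0284 − 1.46)·e^(−50.6/26.635) = 1.46 + (-1.4316)·0.14961 = 1.2458 g/L.

1.25 g/L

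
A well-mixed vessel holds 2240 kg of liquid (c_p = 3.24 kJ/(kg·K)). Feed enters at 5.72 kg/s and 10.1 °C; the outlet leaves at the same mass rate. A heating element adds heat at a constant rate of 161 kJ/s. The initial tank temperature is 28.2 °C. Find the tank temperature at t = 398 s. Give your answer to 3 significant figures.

22.2 °C

Unsteady energy balance on the tank contents: M c_p dT/dt = ṁ c_p (T_in − T) + 161.
Rearrange: dT/dt = (T_ss − T)/τ with τ = M/ṁ = 391.61 s and T_ss = T_in + Q̇/(ṁ c_p) = 18.787 °C.
T approaches T_ss exponentially: T(t) = T_ss + (T₀ − T_ss) e^(−t/τ).
T(398) = 18.787 + (9.4127)·e^(−398/391.61) = 18.787 + (9.4127)·0.36192 = 22.194 °C.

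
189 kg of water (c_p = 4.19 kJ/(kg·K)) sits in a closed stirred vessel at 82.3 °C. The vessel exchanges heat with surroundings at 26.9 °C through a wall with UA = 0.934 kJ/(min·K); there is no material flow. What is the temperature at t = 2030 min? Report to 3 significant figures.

M c_p dT/dt = −UA(T − T_amb).
dT/dt = (T_ss − T)/τ with T_ss = T_amb = 26.900 °C, τ = M c_p/UA = 189·4.19/0.934 = 847.87 min.
This is linear first-order; T(t) = T_ss + (T₀ − T_ss) e^(−t/τ).
T(2030) = 26.900 + (55.400)·0.091242 = 31.955 °C.

32.0 °C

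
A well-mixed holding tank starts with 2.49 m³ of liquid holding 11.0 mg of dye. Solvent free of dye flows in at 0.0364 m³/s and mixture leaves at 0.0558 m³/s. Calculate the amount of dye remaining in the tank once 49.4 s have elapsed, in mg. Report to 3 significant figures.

2.72 mg

Let m(t) be the amount of dye. Volume: V(t) = V₀ + (Q_in − Q_out) t = 2.49 − 0.019400 t; V(49.4) = 1.5316 m³.
Solute balance: dm/dt = 0 − Q_out C = −Q_out m/V(t).
Separate: dm/m = −Q_out dt/V(t) ⇒ ln(m/m₀) = −(Q_out/(Q_in−Q_out)) ln(V/V₀).
m = m₀ (V₀/V)^(Q_out/(Q_in−Q_out)) = 11.0 × (2.49/1.5316)^(-2.8763) = 2.7188 mg.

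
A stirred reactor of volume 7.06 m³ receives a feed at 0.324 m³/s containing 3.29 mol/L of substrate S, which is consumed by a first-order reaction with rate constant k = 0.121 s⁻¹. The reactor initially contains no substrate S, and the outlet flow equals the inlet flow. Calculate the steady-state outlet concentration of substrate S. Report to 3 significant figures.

0.905 mol/L

V dC/dt = Q(C_in − C) − k V C.
Steady state (dC/dt = 0): C_ss = Q C_in/(Q + kV) = C_in/(1 + kV/Q).
C_ss = 0.324·3.29/(0.324 + 0.121·7.06) = 1.0660/1.1783 = 0.90469 mol/L.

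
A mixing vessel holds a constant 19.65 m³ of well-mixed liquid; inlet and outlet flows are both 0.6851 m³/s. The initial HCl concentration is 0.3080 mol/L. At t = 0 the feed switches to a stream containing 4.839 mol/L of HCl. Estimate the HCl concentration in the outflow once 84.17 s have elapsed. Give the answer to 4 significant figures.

4.598 mol/L

Accumulation = in − out for the solute gives V dC/dt = Q(C_in − C).
So dC/dt = (C_in − C)/τ with τ = V/Q = 19.65/0.6851 = 28.6819 s.
C approaches C_in exponentially: C(t) = C_in + (C₀ − C_in) e^(−t/τ).
C(84.17) = 4.839 + (0.3080 − 4.839)·e^(−84.17/28.6819) = 4.839 + (-4.53100)·0.0531520 = 4.59817 mol/L.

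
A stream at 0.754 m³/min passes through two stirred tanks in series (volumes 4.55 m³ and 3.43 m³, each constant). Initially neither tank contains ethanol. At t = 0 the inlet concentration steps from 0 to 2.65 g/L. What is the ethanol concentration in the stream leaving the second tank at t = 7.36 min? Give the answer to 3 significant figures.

Species balance on tank i: dCᵢ/dt = (Cᵢ₋₁ − Cᵢ)/τᵢ with τᵢ = Vᵢ/Q.
τ₁ = 4.55/0.754 = 6.0345 min; τ₂ = 3.43/0.754 = 4.5491 min.
Tank 1: C₁ = C_in(1 − e^(−t/τ₁)). Tank 2 (τ₁ ≠ τ₂): C₂ = C_in[1 − (τ₁ e^(−t/τ₁) − τ₂ e^(−t/τ₂))/(τ₁ − τ₂)].
At t = 7.36: e^(−t/τ₁) = 0.29533, e^(−t/τ₂) = 0.19831.
C₂ = 2.65·[1 − (6.0345·0.29533 − 4.5491·0.19831)/(1.4854)] = 2.65·0.40755 = 1.0800 g/L.

1.08 g/L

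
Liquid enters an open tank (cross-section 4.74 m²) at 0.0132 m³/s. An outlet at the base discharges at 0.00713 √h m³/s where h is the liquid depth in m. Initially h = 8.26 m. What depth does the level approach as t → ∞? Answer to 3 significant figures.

Mass balance (ρ constant): A dh/dt = Q_in − 0.00713 √h. At steady state dh/dt = 0:
Q_in = 0.00713 √h_ss ⇒ √h_ss = 0.0132/0.00713 = 1.8513.
h_ss = 1.8513² = 3.4274 m. (Since h₀ = 8.26 m > h_ss, the level will fall toward this value.)

3.43 m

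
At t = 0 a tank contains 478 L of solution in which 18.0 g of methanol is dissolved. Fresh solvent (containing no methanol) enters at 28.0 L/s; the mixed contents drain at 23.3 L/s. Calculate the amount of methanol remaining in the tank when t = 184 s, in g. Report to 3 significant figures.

0.108 g

Let m(t) be the amount of methanol. Volume: V(t) = V₀ + (Q_in − Q_out) t = 478 + 4.7000 t; V(184) = 1342.8 L.
Solute balance: dm/dt = 0 − Q_out C = −Q_out m/V(t).
dm/m = −Q_out dt/(V₀ + 4.7000 t); integrating gives ln(m/m₀) = −(Q_out/(Q_in−Q_out)) ln(V/V₀).
m = m₀ (V₀/V)^(Q_out/(Q_in−Q_out)) = 18.0 × (478/1342.8)^(4.9574) = 0.10751 g.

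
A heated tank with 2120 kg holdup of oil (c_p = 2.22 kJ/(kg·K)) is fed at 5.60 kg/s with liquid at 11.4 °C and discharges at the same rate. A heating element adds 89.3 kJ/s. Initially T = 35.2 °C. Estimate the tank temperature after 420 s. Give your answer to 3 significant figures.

M c_p dT/dt = ṁ c_p (T_in − T) + Q̇.
τ = M/ṁ = 378.57 s; T_ss = T_in + Q̇/(ṁ c_p) = 11.4 + 89.3/(5.60·2.22) = 18.583 °C.
This is linear first-order; T(t) = T_ss + (T₀ − T_ss) e^(−t/τ).
T(420) = 18.583 + (16.617)·e^(−420/378.57) = 18.583 + (16.617)·0.32975 = 24.062 °C.

24.1 °C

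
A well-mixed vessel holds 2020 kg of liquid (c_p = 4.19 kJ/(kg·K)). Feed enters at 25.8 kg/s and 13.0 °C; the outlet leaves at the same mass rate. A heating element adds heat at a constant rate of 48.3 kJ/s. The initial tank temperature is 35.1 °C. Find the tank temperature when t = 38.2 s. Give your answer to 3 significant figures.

26.7 °C

M c_p dT/dt = ṁ c_p (T_in − T) + Q̇.
Rearrange: dT/dt = (T_ss − T)/τ with τ = M/ṁ = 78.295 s and T_ss = T_in + Q̇/(ṁ c_p) = 13.447 °C.
Solution: T(t) = T_ss + (T₀ − T_ss) e^(−t/τ).
T(38.2) = 13.447 + (21.653)·e^(−38.2/78.295) = 13.447 + (21.653)·0.61391 = 26.740 °C.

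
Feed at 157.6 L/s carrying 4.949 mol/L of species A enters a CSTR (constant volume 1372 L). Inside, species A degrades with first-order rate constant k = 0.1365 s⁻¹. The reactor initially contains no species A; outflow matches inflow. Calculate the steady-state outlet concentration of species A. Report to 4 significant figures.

2.262 mol/L

Accumulation = in − out − consumed: V dC/dt = Q C_in − Q C − k V C.
At steady state: 0 = Q C_in − (Q + kV) C_ss, so C_ss = Q C_in/(Q + kV).
C_ss = 157.6·4.949/(157.6 + 0.1365·1372) = 779.962/344.878 = 2.26156 mol/L.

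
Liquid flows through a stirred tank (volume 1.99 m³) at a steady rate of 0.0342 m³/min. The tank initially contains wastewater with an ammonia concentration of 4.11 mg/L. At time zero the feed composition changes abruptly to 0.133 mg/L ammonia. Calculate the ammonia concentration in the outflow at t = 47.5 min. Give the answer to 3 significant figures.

Transient balance on the dissolved component: V dC/dt = Q(C_in − C).
Rewrite as dC/dt + C/τ = C_in/τ, τ = V/Q = 58.187 min.
This is linear first-order; C(t) = C_in + (C₀ − C_in) e^(−t/τ).
C(47.5) = 0.133 + (4.11 − 0.133)·e^(−47.5/58.187) = 0.133 + (3.9770)·0.44205 = 1.8910 mg/L.

1.89 mg/L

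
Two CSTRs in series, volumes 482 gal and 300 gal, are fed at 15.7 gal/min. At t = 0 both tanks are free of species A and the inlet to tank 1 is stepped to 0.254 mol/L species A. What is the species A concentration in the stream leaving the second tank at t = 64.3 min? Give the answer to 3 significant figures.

Time constants: τᵢ = Vᵢ/Q for each well-mixed tank.
τ₁ = 482/15.7 = 30.701 min; τ₂ = 300/15.7 = 19.108 min.
Tank 1: C₁ = C_in(1 − e^(−t/τ₁)). Tank 2 (τ₁ ≠ τ₂): C₂ = C_in[1 − (τ₁ e^(−t/τ₁) − τ₂ e^(−t/τ₂))/(τ₁ − τ₂)].
At t = 64.3: e^(−t/τ₁) = 0.12314, e^(−t/τ₂) = 0.034561.
C₂ = 0.254·[1 − (30.701·0.12314 − 19.108·0.034561)/(11.592)] = 0.254·0.73085 = 0.18563 mol/L.

0.186 mol/L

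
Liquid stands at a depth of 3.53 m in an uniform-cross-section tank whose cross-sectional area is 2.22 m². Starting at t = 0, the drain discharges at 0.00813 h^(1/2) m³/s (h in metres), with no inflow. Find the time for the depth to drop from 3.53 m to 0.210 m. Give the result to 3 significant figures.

Mass balance (ρ constant): A dh/dt = −0.00813 √h.
Separate and integrate: 2(√h − √h₀) = −(0.00813/A) t.
t = 2A(√h₀ − √h)/0.00813 = 2·2.22·(√3.53 − √0.210)/0.00813
  = 4.4400 × (1.8788 − 0.45826) / 0.00813 = 775.81 s.

776 s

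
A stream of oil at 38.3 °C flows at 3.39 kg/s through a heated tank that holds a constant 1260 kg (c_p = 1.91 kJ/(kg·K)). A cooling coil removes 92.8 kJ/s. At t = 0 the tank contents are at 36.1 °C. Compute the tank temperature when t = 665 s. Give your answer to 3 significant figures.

26.0 °C

M c_p dT/dt = ṁ c_p (T_in − T) − Q̇.
Rearrange: dT/dt = (T_ss − T)/τ with τ = M/ṁ = 371.68 s and T_ss = T_in − Q̇/(ṁ c_p) = 23.968 °C.
Solution: T(t) = T_ss + (T₀ − T_ss) e^(−t/τ).
T(665) = 23.968 + (12.132)·e^(−665/371.68) = 23.968 + (12.132)·0.16710 = 25.995 °C.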